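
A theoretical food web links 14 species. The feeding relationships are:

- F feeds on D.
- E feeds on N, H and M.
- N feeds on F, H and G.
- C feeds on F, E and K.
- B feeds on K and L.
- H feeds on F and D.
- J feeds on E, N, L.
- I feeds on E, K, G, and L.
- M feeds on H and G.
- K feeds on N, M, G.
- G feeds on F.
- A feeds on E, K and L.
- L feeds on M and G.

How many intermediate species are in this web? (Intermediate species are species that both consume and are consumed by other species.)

Intermediate species (has both prey and predators): F, H, G, N, M, L, K, E.
Count: 8.

8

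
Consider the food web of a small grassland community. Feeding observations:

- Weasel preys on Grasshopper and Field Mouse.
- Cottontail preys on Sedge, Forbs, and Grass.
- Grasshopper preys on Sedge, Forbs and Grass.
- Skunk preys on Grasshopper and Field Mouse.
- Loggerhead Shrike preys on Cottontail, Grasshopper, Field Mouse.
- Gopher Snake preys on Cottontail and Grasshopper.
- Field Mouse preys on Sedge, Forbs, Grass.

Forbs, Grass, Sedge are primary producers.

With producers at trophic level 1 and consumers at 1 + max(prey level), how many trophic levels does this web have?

Producers (level 1): Forbs, Grass, Sedge.
Forbs → Field Mouse → Loggerhead Shrike gives Loggerhead Shrike level 3.
No species has a prey at level 3, so no species reaches level 4.

3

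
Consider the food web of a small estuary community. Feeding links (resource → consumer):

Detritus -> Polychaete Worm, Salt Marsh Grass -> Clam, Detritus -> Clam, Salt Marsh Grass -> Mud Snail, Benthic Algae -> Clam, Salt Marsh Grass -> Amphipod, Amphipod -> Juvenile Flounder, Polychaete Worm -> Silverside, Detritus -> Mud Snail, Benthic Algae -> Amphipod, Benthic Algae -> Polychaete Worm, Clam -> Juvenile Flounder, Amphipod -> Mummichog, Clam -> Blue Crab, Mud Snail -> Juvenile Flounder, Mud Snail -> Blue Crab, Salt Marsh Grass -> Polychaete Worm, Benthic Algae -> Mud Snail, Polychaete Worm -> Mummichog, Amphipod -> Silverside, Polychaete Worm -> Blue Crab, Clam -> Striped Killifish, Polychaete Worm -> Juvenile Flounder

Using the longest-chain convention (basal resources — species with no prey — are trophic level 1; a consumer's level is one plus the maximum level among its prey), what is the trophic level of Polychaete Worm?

Trophic level 2

Detritus has no prey (basal) → level 1.
Polychaete Worm eats Detritus (level 1); other prey at levels: Benthic Algae 1, Salt Marsh Grass 1 → level 2.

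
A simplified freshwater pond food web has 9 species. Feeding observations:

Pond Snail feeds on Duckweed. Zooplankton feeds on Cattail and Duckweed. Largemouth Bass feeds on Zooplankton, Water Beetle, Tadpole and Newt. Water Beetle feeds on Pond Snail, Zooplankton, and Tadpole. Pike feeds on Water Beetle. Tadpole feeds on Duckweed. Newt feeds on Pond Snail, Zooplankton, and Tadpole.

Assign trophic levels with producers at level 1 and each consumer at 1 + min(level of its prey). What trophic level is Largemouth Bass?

Trophic level 3

Duckweed is a producer → level 1.
Tadpole eats Duckweed → level 2.
Largemouth Bass eats Tadpole → level 3.
No prey of Largemouth Bass is below level 2, so 3 is the minimum.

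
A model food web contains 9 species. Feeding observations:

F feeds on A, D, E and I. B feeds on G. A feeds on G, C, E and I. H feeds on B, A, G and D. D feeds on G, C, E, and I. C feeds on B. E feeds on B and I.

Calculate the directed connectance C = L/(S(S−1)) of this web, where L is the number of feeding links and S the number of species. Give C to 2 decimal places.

The web has S = 9 species and L = 20 feeding links.
C = L / (S(S−1)) = 20 / 72 = 0.2778 ≈ 0.28.

C = 0.28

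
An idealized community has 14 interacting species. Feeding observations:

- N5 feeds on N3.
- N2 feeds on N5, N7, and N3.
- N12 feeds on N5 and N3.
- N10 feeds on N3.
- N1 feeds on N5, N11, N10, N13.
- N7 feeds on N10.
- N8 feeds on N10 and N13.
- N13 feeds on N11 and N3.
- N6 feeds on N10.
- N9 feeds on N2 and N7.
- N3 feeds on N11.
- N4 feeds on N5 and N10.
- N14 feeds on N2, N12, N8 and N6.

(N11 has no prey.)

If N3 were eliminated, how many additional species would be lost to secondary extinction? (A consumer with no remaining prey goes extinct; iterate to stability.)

Remove N3.
Round 1: N5 (all prey gone), N10 (all prey gone) → extinct.
Round 2: N6 (all prey gone), N4 (all prey gone), N7 (all prey gone), N12 (all prey gone) → extinct.
Round 3: N2 (all prey gone) → extinct.
Round 4: N9 (all prey gone) → extinct.
No further losses. Total secondary extinctions: 8.

8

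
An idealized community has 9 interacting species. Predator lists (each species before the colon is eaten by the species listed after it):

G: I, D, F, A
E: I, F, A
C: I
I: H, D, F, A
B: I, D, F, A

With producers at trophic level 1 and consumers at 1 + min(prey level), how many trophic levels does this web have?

Producers (level 1): E, C, G, B.
Following each consumer down to its lowest-level prey: E → I → H (levels 1 through 3).
All prey of H (I 2) are at level 2 or above, so H is at level 1 + 2 = 3.
Every consumer has at least one prey at level 2 or below, so none exceeds level 3.

3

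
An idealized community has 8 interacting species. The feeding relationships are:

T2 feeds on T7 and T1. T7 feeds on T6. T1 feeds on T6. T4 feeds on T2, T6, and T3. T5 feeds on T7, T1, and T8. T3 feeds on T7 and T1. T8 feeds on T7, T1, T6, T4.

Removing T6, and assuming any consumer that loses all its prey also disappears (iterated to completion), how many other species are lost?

7

Remove T6.
Round 1: T7 (all prey gone), T1 (all prey gone) → extinct.
Round 2: T2 (all prey gone), T3 (all prey gone) → extinct.
Round 3: T4 (all prey gone) → extinct.
Round 4: T8 (all prey gone) → extinct.
Round 5: T5 (all prey gone) → extinct.
No further losses. Total secondary extinctions: 7.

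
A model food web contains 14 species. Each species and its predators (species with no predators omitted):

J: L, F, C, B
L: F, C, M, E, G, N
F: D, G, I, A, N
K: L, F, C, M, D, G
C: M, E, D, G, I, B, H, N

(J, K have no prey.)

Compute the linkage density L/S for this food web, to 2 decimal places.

L/S = 2.07

There are L = 29 links among S = 14 species.
L/S = 29/14 = 2.0714 ≈ 2.07.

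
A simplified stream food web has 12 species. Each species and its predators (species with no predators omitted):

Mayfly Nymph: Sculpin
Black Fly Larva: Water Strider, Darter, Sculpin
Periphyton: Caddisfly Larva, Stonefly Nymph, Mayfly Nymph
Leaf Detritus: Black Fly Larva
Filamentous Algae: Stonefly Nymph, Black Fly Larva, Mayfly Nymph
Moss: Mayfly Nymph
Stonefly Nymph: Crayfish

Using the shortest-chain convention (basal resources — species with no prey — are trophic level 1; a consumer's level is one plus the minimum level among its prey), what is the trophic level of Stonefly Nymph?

Trophic level 2

Filamentous Algae has no prey (basal) → level 1.
Stonefly Nymph eats Filamentous Algae → level 2.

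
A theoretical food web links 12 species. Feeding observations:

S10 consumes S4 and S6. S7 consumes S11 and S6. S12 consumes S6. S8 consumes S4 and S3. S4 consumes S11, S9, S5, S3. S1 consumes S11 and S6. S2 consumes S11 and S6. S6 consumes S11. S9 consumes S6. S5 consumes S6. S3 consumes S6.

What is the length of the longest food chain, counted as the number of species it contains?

One longest chain: S11 → S6 → S9 → S4 → S8.
It has 5 species and 4 links.

5 species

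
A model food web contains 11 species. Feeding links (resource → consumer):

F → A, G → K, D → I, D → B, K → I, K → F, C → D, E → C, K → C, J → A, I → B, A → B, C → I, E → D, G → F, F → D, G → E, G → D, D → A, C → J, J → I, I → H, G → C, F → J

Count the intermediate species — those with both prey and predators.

8

Intermediate species (has both prey and predators): K, E, C, F, J, D, A, I.
Count: 8.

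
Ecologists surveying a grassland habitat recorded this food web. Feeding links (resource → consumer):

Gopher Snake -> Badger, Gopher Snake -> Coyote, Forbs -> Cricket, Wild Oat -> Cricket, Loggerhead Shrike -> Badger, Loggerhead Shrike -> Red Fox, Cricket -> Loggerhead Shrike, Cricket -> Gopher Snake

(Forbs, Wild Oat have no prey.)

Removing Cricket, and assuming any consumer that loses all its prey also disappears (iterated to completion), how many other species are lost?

Remove Cricket.
Round 1: Gopher Snake (all prey gone), Loggerhead Shrike (all prey gone) → extinct.
Round 2: Coyote (all prey gone), Red Fox (all prey gone), Badger (all prey gone) → extinct.
No further losses. Total secondary extinctions: 5.

5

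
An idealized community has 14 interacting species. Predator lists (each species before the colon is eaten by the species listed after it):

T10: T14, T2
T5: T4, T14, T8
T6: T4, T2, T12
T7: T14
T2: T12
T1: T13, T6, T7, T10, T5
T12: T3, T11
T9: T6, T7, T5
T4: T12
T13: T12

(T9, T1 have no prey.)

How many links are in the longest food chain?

One longest chain: T9 → T6 → T2 → T12 → T3.
It has 5 species and 4 links.

4 links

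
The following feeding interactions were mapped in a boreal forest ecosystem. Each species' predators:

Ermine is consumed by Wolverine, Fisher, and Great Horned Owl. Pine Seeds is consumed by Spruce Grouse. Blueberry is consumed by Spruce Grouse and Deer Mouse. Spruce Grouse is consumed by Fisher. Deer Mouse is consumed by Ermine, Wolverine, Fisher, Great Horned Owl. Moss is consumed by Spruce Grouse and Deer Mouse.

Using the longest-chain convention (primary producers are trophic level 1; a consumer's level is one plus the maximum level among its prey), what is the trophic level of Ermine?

Moss is a producer → level 1.
Deer Mouse eats Moss (level 1); other prey at levels: Blueberry 1 → level 2.
Ermine eats Deer Mouse → level 3.

Trophic level 3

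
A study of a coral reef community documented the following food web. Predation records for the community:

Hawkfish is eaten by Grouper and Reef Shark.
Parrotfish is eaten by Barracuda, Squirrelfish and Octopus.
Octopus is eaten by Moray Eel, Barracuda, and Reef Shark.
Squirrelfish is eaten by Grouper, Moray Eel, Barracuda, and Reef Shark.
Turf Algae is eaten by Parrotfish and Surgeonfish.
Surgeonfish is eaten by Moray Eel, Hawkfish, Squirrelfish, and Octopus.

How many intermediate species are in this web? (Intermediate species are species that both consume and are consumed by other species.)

Intermediate species (has both prey and predators): Surgeonfish, Parrotfish, Octopus, Hawkfish, Squirrelfish.
Count: 5.

5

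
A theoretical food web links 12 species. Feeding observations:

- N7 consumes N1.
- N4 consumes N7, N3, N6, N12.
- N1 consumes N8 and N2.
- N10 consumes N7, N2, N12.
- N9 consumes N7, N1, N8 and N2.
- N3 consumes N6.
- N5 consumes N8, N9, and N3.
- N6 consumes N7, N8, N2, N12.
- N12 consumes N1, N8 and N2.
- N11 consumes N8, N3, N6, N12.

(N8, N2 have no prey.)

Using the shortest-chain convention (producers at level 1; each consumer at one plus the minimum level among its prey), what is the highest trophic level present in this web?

Producers (level 1): N8, N2.
Following each consumer down to its lowest-level prey: N8 → N6 → N3 (levels 1 through 3).
All prey of N3 (N6 2) are at level 2 or above, so N3 is at level 1 + 2 = 3.
Every consumer has at least one prey at level 2 or below, so none exceeds level 3.

3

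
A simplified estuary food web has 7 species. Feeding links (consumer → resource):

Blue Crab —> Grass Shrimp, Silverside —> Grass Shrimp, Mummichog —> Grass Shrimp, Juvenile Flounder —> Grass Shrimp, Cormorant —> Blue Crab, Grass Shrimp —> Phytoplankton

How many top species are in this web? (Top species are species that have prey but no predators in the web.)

Top species (has prey, but nothing eats it): Mummichog, Juvenile Flounder, Silverside, Cormorant.
Count: 4.

4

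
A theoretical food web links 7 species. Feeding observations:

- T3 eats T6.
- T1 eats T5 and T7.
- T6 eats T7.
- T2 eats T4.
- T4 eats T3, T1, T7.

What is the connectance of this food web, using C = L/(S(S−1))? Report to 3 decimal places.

The web has S = 7 species and L = 8 feeding links.
C = L / (S(S−1)) = 8 / 42 = 0.1905 ≈ 0.190.

C = 0.190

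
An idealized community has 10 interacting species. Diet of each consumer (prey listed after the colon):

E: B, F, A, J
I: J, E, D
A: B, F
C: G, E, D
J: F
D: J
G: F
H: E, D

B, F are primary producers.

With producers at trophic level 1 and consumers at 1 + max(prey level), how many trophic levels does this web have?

4

Producers (level 1): B, F.
B → A → E → H gives H level 4.
No species has a prey at level 4, so no species reaches level 5.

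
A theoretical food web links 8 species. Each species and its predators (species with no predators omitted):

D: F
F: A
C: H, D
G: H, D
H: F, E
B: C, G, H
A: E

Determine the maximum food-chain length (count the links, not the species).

One longest chain: B → C → H → F → A → E.
It has 6 species and 5 links.

5 links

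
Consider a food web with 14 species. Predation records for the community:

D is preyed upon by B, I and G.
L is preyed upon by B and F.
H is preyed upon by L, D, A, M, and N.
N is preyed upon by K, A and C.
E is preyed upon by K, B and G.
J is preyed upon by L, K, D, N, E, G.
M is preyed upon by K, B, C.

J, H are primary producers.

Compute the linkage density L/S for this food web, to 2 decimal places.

L/S = 1.79

There are L = 25 links among S = 14 species.
L/S = 25/14 = 1.7857 ≈ 1.79.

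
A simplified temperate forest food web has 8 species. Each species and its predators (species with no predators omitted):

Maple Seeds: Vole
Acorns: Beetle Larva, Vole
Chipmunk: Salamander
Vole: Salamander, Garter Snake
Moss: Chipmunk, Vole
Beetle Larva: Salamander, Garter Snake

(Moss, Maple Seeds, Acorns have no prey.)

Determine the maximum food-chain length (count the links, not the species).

One longest chain: Moss → Chipmunk → Salamander.
It has 3 species and 2 links.

2 links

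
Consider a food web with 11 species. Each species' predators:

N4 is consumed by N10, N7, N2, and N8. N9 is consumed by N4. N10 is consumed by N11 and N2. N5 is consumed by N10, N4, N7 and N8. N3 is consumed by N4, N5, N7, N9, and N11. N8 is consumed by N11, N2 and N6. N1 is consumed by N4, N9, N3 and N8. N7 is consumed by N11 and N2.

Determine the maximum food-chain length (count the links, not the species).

5 links

One longest chain: N1 → N3 → N5 → N4 → N8 → N6.
It has 6 species and 5 links.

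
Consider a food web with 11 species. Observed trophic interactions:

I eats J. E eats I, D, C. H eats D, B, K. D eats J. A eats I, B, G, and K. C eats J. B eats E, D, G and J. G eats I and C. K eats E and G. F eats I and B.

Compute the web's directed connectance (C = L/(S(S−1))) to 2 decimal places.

The web has S = 11 species and L = 23 feeding links.
C = L / (S(S−1)) = 23 / 110 = 0.2091 ≈ 0.21.

C = 0.21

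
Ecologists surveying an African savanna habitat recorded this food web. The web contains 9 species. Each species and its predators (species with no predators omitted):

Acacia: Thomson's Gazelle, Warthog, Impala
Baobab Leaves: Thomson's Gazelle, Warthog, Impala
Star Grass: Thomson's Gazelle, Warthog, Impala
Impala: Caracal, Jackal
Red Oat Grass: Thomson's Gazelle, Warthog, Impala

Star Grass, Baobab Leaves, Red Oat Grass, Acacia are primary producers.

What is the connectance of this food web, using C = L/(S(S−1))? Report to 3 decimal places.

C = 0.194

The web has S = 9 species and L = 14 feeding links.
C = L / (S(S−1)) = 14 / 72 = 0.1944 ≈ 0.194.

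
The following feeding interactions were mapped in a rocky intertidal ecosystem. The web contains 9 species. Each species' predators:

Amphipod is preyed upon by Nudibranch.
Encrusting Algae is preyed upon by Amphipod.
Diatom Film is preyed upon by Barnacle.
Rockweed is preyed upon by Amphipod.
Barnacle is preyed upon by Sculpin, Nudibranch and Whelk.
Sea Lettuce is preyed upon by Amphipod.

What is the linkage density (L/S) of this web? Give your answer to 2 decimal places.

There are L = 8 links among S = 9 species.
L/S = 8/9 = 0.8889 ≈ 0.89.

L/S = 0.89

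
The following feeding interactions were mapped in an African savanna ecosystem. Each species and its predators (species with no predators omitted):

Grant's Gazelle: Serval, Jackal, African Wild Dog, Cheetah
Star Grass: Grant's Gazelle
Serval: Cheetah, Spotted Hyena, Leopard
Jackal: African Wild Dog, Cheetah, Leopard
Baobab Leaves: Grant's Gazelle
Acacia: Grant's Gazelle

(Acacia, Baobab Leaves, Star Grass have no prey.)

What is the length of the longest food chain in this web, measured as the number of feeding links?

3 links

One longest chain: Acacia → Grant's Gazelle → Jackal → African Wild Dog.
It has 4 species and 3 links.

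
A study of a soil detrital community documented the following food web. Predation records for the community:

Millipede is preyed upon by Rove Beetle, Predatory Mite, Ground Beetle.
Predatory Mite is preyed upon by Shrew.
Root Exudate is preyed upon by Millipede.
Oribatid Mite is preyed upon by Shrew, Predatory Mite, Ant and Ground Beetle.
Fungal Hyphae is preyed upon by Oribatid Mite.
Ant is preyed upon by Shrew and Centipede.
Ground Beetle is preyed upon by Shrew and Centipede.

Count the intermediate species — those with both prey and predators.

Intermediate species (has both prey and predators): Millipede, Oribatid Mite, Ground Beetle, Predatory Mite, Ant.
Count: 5.

5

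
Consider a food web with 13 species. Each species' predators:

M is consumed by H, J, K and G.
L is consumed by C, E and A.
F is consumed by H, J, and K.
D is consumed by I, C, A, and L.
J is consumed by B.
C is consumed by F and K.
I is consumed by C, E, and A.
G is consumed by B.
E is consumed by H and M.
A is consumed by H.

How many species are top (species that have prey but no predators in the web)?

Top species (has prey, but nothing eats it): K, H, B.
Count: 3.

3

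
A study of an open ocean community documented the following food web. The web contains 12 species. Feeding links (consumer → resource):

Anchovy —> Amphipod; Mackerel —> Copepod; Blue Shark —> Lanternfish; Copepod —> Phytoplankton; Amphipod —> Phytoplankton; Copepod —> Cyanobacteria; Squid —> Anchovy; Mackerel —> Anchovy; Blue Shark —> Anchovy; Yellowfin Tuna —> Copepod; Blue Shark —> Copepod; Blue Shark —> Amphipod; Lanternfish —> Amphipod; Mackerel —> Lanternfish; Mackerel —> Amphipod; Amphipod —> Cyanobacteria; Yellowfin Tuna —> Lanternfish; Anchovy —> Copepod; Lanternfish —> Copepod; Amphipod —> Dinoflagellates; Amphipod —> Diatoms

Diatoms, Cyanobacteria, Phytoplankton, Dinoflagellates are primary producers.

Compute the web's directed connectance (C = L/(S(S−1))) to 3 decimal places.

The web has S = 12 species and L = 21 feeding links.
C = L / (S(S−1)) = 21 / 132 = 0.1591 ≈ 0.159.

C = 0.159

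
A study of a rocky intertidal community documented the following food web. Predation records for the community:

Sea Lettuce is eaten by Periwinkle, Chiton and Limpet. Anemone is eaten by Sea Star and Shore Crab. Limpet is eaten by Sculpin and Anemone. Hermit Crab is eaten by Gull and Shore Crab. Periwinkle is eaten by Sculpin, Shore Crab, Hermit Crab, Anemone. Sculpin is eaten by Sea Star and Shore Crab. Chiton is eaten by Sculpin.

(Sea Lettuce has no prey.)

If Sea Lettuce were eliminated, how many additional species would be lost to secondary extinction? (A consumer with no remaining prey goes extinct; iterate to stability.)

Remove Sea Lettuce.
Round 1: Limpet (all prey gone), Periwinkle (all prey gone), Chiton (all prey gone) → extinct.
Round 2: Hermit Crab (all prey gone), Anemone (all prey gone), Sculpin (all prey gone) → extinct.
Round 3: Gull (all prey gone), Sea Star (all prey gone), Shore Crab (all prey gone) → extinct.
No further losses. Total secondary extinctions: 9.

9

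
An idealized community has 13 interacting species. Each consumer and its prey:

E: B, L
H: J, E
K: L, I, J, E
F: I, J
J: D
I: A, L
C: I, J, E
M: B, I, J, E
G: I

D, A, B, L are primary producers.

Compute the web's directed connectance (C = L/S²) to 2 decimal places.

C = 0.12

The web has S = 13 species and L = 21 feeding links.
C = L / S² = 21 / 169 = 0.1243 ≈ 0.12.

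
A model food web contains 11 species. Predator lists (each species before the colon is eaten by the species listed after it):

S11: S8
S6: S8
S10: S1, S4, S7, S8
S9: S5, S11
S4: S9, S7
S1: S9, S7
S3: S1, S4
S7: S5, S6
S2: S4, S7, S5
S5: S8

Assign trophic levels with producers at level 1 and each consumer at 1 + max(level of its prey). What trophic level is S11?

Trophic level 4

S10 is a producer → level 1.
S1 eats S10 (level 1); other prey at levels: S3 1 → level 2.
S9 eats S1 (level 2); other prey at levels: S4 2 → level 3.
S11 eats S9 → level 4.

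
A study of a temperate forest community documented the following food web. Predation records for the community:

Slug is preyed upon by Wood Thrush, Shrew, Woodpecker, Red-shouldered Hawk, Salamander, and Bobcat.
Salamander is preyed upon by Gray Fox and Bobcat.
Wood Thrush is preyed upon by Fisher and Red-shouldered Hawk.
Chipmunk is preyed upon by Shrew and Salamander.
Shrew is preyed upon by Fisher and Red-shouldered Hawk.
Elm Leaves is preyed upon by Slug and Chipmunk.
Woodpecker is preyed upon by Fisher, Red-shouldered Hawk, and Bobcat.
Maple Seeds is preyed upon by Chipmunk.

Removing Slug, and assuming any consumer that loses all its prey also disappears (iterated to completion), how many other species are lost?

Remove Slug.
Round 1: Wood Thrush (all prey gone), Woodpecker (all prey gone) → extinct.
No further losses. Total secondary extinctions: 2.

2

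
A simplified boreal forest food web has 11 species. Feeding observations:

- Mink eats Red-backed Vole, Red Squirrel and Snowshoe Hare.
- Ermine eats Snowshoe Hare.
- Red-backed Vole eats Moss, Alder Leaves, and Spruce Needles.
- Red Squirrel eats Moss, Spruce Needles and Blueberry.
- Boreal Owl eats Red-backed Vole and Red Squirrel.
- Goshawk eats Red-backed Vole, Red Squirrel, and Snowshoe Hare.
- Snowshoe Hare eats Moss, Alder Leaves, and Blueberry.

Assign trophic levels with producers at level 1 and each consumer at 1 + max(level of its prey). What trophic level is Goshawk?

Trophic level 3

Moss is a producer → level 1.
Red-backed Vole eats Moss (level 1); other prey at levels: Spruce Needles 1, Alder Leaves 1 → level 2.
Goshawk eats Red-backed Vole (level 2); other prey at levels: Red Squirrel 2, Snowshoe Hare 2 → level 3.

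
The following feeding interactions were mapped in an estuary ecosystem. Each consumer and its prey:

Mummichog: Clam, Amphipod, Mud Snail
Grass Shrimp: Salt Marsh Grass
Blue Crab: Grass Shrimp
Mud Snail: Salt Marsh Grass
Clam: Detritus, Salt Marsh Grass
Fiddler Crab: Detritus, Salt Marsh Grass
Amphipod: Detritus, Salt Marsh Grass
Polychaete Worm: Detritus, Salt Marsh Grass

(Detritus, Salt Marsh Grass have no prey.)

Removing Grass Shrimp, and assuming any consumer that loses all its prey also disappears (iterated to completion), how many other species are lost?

Remove Grass Shrimp.
Round 1: Blue Crab (all prey gone) → extinct.
No further losses. Total secondary extinctions: 1.

1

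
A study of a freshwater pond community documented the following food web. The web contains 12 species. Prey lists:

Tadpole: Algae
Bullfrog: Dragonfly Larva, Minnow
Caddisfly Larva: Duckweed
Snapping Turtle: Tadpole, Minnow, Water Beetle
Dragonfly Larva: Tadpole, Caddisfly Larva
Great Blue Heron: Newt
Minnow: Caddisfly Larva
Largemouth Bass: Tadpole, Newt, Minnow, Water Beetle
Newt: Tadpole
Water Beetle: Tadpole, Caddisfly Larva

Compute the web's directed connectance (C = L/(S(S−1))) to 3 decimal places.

The web has S = 12 species and L = 18 feeding links.
C = L / (S(S−1)) = 18 / 132 = 0.1364 ≈ 0.136.

C = 0.136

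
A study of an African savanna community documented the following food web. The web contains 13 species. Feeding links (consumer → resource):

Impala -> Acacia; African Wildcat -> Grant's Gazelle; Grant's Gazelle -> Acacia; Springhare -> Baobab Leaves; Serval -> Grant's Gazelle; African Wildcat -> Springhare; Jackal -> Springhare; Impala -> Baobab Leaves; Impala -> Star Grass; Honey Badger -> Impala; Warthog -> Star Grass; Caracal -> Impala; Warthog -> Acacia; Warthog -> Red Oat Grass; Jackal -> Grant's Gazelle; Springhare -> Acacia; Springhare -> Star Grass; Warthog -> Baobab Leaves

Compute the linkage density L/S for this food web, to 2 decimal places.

There are L = 18 links among S = 13 species.
L/S = 18/13 = 1.3846 ≈ 1.38.

L/S = 1.38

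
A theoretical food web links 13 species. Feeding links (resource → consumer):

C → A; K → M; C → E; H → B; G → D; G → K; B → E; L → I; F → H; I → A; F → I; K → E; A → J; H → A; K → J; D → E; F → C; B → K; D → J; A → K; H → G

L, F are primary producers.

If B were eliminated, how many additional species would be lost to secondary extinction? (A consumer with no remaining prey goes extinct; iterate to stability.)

0

Remove B.
Every predator of it retains at least one other prey: K still has A, G; E still has C, D, K.
No consumer loses all prey, so no secondary extinctions occur.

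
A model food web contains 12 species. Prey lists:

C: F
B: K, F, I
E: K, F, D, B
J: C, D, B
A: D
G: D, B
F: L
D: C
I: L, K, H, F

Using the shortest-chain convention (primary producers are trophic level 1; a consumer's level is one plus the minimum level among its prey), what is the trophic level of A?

Trophic level 5

L is a producer → level 1.
F eats L → level 2.
C eats F → level 3.
D eats C → level 4.
A eats D → level 5.
No prey of A is below level 4, so 5 is the minimum.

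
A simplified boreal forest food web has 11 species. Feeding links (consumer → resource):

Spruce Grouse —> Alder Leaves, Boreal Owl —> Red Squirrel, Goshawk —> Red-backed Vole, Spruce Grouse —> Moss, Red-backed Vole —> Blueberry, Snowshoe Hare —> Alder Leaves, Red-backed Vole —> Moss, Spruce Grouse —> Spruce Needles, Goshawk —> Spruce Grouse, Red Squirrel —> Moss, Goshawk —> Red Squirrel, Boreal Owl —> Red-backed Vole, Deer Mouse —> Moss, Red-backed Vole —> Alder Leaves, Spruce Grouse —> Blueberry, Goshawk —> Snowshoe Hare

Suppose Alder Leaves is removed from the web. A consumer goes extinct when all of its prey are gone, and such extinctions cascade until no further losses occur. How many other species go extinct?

Remove Alder Leaves.
Round 1: Snowshoe Hare (all prey gone) → extinct.
No further losses. Total secondary extinctions: 1.

1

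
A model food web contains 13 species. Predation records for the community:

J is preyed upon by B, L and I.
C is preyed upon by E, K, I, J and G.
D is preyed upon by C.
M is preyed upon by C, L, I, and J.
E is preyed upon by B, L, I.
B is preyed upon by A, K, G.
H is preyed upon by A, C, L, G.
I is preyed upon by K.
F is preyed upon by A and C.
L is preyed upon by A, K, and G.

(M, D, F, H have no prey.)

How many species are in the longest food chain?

One longest chain: M → C → J → L → A.
It has 5 species and 4 links.

5 species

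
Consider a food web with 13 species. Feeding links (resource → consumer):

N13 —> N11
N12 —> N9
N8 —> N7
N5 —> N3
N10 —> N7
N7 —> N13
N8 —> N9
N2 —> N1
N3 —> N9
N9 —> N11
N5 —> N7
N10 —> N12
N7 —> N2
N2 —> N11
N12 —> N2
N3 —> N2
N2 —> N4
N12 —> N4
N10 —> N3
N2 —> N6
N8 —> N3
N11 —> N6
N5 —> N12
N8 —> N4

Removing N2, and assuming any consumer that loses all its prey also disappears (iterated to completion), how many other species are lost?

Remove N2.
Round 1: N1 (all prey gone) → extinct.
No further losses. Total secondary extinctions: 1.

1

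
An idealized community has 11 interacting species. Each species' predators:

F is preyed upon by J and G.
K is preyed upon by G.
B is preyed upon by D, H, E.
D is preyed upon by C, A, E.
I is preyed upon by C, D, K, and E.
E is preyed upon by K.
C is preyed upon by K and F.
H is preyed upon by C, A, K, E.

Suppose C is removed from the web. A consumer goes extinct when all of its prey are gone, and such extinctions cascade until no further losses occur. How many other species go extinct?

Remove C.
Round 1: F (all prey gone) → extinct.
Round 2: J (all prey gone) → extinct.
No further losses. Total secondary extinctions: 2.

2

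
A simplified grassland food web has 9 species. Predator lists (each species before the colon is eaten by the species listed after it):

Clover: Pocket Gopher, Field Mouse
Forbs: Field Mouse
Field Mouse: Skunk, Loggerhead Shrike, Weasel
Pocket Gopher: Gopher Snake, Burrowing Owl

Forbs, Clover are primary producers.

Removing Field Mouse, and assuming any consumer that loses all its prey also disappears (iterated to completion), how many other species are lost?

3

Remove Field Mouse.
Round 1: Skunk (all prey gone), Loggerhead Shrike (all prey gone), Weasel (all prey gone) → extinct.
No further losses. Total secondary extinctions: 3.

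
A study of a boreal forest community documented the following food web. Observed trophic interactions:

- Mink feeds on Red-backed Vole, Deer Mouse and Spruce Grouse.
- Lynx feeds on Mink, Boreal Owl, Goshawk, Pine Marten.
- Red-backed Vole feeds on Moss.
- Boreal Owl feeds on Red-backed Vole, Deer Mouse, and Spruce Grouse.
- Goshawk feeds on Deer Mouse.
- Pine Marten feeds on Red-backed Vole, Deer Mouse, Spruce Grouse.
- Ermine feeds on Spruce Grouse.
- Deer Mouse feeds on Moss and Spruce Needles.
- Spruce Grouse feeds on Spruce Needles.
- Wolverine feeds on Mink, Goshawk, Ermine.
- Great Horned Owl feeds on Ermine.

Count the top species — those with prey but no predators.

Top species (has prey, but nothing eats it): Wolverine, Great Horned Owl, Lynx.
Count: 3.

3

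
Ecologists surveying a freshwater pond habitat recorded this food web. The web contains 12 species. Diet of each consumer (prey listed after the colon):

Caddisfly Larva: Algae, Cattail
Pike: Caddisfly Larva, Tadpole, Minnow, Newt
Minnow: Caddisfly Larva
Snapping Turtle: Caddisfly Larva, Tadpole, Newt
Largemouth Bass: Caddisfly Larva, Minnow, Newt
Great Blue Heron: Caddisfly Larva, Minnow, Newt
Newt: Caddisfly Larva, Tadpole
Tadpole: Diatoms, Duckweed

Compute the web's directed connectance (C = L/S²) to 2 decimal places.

The web has S = 12 species and L = 20 feeding links.
C = L / S² = 20 / 144 = 0.1389 ≈ 0.14.

C = 0.14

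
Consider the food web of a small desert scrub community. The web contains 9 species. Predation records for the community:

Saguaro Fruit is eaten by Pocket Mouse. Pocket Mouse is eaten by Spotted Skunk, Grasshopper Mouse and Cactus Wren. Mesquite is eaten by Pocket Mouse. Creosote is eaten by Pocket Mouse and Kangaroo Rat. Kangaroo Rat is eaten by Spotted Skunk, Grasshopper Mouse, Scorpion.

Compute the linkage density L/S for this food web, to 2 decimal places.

L/S = 1.11

There are L = 10 links among S = 9 species.
L/S = 10/9 = 1.1111 ≈ 1.11.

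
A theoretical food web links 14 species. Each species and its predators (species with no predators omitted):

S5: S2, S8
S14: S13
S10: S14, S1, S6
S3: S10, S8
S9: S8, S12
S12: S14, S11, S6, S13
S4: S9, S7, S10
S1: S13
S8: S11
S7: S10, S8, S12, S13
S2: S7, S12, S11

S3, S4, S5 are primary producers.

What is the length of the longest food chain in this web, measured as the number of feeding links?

5 links

One longest chain: S5 → S2 → S7 → S12 → S14 → S13.
It has 6 species and 5 links.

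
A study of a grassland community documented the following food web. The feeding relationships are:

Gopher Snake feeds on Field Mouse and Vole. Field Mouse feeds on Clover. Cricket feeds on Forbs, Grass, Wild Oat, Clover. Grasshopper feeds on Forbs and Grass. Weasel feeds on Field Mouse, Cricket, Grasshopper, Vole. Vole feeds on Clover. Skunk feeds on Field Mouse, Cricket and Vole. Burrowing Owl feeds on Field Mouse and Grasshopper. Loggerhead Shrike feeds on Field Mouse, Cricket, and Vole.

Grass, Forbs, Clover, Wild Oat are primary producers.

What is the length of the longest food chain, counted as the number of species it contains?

3 species

One longest chain: Grass → Cricket → Skunk.
It has 3 species and 2 links.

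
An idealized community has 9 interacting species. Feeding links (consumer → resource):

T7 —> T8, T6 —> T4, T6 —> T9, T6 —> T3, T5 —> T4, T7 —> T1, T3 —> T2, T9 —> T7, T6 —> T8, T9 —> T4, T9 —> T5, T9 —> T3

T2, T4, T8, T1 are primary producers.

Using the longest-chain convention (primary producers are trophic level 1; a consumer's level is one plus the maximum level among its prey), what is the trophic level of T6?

T8 is a producer → level 1.
T7 eats T8 (level 1); other prey at levels: T1 1 → level 2.
T9 eats T7 (level 2); other prey at levels: T4 1, T3 2, T5 2 → level 3.
T6 eats T9 (level 3); other prey at levels: T4 1, T8 1, T3 2 → level 4.

Trophic level 4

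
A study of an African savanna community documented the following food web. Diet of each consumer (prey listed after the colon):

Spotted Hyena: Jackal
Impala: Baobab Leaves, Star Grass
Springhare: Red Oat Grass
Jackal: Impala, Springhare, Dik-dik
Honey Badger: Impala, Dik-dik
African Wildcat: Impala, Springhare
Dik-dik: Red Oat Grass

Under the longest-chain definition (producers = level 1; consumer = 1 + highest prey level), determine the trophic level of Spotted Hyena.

Baobab Leaves is a producer → level 1.
Impala eats Baobab Leaves (level 1); other prey at levels: Star Grass 1 → level 2.
Jackal eats Impala (level 2); other prey at levels: Springhare 2, Dik-dik 2 → level 3.
Spotted Hyena eats Jackal → level 4.

Trophic level 4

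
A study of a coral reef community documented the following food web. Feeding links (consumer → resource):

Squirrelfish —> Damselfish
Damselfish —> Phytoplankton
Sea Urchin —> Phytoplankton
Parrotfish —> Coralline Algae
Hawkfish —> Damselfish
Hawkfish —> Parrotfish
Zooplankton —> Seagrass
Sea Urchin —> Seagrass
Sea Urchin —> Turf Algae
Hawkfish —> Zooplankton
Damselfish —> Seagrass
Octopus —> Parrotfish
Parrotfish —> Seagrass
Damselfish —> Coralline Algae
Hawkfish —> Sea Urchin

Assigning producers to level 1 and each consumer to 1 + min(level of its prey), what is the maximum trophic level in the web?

Producers (level 1): Coralline Algae, Turf Algae, Phytoplankton, Seagrass.
Following each consumer down to its lowest-level prey: Coralline Algae → Parrotfish → Hawkfish (levels 1 through 3).
All prey of Hawkfish (Parrotfish 2, Sea Urchin 2, Zooplankton 2, Damselfish 2) are at level 2 or above, so Hawkfish is at level 1 + 2 = 3.
Every consumer has at least one prey at level 2 or below, so none exceeds level 3.

3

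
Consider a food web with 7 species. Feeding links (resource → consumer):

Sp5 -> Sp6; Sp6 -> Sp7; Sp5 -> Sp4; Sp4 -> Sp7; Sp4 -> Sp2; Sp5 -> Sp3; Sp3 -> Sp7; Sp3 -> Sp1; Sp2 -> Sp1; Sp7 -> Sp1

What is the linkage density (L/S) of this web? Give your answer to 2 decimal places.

L/S = 1.43

There are L = 10 links among S = 7 species.
L/S = 10/7 = 1.4286 ≈ 1.43.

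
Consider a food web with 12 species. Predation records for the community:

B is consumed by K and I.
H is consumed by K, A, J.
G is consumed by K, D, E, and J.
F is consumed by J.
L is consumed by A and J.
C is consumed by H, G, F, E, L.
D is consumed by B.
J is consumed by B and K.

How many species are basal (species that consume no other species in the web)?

Basal species (no prey listed): C.
Count: 1.

1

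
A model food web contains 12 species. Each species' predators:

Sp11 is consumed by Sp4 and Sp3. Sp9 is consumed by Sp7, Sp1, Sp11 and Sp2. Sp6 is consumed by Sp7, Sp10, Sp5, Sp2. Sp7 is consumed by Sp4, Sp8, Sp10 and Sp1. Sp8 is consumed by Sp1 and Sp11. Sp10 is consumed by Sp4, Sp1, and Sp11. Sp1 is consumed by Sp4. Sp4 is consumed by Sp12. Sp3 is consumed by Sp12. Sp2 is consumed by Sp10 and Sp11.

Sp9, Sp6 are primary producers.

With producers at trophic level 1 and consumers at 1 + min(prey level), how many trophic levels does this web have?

4

Producers (level 1): Sp9, Sp6.
Following each consumer down to its lowest-level prey: Sp9 → Sp1 → Sp4 → Sp12 (levels 1 through 4).
All prey of Sp12 (Sp4 3, Sp3 3) are at level 3 or above, so Sp12 is at level 1 + 3 = 4.
Every consumer has at least one prey at level 3 or below, so none exceeds level 4.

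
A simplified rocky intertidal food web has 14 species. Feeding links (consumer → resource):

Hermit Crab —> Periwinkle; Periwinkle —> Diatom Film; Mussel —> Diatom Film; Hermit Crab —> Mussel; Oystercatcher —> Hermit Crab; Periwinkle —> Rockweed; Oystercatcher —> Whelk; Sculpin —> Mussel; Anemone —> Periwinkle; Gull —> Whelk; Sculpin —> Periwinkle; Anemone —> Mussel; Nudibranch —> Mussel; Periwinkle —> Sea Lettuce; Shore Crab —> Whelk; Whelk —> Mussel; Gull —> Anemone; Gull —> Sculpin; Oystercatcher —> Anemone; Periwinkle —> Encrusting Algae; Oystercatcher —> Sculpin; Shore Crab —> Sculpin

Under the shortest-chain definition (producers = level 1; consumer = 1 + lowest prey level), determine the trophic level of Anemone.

Diatom Film is a producer → level 1.
Periwinkle eats Diatom Film → level 2.
Anemone eats Periwinkle → level 3.
No prey of Anemone is below level 2, so 3 is the minimum.

Trophic level 3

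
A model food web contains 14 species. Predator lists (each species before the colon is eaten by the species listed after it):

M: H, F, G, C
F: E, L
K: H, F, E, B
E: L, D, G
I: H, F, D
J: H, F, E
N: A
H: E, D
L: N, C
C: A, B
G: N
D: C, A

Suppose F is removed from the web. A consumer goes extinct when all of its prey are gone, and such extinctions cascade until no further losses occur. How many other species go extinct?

Remove F.
Every predator of it retains at least one other prey: E still has K, J, H; L still has E.
No consumer loses all prey, so no secondary extinctions occur.

0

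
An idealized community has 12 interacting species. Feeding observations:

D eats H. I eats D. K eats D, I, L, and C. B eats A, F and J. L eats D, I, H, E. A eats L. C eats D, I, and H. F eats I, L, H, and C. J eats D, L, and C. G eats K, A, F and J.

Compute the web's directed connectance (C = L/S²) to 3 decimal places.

The web has S = 12 species and L = 28 feeding links.
C = L / S² = 28 / 144 = 0.1944 ≈ 0.194.

C = 0.194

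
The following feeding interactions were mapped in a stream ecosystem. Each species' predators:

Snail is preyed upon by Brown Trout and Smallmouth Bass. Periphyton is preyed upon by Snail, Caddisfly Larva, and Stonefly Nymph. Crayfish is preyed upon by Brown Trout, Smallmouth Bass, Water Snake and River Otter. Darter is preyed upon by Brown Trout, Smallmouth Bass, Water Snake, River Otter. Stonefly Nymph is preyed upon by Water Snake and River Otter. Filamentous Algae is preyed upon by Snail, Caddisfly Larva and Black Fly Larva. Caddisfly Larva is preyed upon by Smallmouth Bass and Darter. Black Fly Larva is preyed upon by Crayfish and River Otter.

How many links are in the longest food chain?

3 links

One longest chain: Filamentous Algae → Black Fly Larva → Crayfish → Brown Trout.
It has 4 species and 3 links.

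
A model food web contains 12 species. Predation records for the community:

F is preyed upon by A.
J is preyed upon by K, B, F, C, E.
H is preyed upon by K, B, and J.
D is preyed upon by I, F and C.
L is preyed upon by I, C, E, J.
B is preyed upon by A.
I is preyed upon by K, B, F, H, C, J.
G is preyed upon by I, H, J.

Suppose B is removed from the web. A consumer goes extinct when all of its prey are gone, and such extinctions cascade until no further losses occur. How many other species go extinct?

Remove B.
Every predator of it retains at least one other prey: A still has F.
No consumer loses all prey, so no secondary extinctions occur.

0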